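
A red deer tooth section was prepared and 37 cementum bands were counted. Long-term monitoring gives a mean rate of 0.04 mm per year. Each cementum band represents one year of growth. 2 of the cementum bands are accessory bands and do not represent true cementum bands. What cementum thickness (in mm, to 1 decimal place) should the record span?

True cementum band count = 37 − 2 = 35.
Predicted length = 0.04 mm/year × 35 years = 1.4 mm.

1.4 mm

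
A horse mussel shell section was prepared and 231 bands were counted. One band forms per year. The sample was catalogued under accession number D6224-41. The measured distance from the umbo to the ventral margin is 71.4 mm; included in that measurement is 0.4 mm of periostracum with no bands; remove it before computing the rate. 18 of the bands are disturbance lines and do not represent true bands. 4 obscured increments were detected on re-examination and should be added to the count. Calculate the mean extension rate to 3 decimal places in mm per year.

After corrections the count is 231 − 18 + 4 = 217 bands.
Removing the 0.4 mm offcut leaves 71.4 − 0.4 = 71.0 mm.
Extension rate ≈ 71.0 / 217 = 0.327 mm per year.

0.327 mm per year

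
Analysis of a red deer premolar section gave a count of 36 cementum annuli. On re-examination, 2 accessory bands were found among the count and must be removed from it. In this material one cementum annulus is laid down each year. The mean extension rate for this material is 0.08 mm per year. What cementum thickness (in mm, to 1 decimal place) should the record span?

After corrections the count is 36 − 2 = 34 cementum annuli.
Predicted length = 0.08 mm/year × 34 years = 2.7 mm.

2.7 mm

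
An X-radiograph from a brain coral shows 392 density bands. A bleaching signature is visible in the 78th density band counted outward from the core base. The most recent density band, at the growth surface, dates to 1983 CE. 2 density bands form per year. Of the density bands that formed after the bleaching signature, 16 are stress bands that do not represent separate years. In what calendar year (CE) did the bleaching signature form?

392 − 78 = 314 density bands lie beyond the bleaching signature toward the growth surface.
Excluding 16 false density bands: 314 − 16 = 298.
298 density bands at 2 per year is 298 / 2 = 149 years.
Counting back 149 years from 1983 CE places the bleaching signature in 1983 − 149 = 1834 CE.

1834 CE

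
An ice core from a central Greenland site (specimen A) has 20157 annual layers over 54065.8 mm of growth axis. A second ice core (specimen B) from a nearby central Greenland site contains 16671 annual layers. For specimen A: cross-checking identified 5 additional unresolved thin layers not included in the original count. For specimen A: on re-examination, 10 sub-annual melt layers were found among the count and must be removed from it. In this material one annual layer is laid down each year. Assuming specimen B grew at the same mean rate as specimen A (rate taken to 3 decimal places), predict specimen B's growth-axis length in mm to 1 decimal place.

44728.3 mm

Specimen A: after corrections the count is 20157 − 10 + 5 = 20152 annual layers.
A: Mean rate = 54065.8 mm / 20152 years ≈ 2.683 mm/yr.
For B, 2.683 mm/year × 16671 years = 44728.3 mm.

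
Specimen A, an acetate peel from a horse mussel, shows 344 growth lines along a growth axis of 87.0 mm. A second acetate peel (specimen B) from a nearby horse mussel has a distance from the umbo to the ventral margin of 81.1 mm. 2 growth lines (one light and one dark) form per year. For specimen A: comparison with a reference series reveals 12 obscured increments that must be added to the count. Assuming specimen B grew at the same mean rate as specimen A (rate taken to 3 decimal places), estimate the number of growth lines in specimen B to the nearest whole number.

332 growth lines

Specimen A: adjusted count: 344 + 12 = 356 growth lines.
Specimen A: dividing by 2 growth lines per year: 356 / 2 = 178 years.
A: Extension rate ≈ 87.0 / 178 = 0.489 mm/year.
Specimen B: 81.1 mm / 0.489 mm per year = 165.85 years; at 2 growth lines per year that is 165.85 × 2 ≈ 332 growth lines.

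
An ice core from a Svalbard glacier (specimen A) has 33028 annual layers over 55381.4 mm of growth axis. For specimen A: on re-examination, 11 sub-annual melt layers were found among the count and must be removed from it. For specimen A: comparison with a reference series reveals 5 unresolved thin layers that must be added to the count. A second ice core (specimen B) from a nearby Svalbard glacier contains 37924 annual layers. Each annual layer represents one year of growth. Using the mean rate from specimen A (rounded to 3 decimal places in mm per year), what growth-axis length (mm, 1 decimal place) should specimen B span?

63598.5 mm

Specimen A: after corrections the count is 33028 − 11 + 5 = 33022 annual layers.
A: Extension rate ≈ 55381.4 / 33022 = 1.677 mm per year.
Length of B = 1.677 × 37924 = 63598.5 mm.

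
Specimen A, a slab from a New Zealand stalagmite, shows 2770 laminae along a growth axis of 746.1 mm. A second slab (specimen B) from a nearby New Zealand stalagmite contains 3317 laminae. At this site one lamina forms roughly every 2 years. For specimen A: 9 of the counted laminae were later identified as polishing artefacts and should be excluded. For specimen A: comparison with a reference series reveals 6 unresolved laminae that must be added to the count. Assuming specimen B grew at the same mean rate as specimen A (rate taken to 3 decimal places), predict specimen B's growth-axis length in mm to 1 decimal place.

Specimen A: adjusted count: 2770 − 9 + 6 = 2767 laminae.
Specimen A: 2767 laminae at 2 years each span 2767 × 2 = 5534 years.
A: Extension rate ≈ 746.1 / 5534 = 0.135 mm per year.
Specimen B: 3317 laminae at 2 years each span 3317 × 2 = 6634 years. B's length ≈ 0.135 × 6634 = 895.6 mm.

895.6 mm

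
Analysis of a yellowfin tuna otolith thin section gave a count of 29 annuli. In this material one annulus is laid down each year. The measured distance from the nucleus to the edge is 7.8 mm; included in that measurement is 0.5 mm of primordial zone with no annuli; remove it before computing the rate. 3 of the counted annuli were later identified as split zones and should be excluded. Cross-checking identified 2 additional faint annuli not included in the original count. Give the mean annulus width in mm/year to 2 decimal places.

0.26 mm/year

True annulus count = 29 − 3 + 2 = 28.
Net length = 7.8 − 0.5 = 7.3 mm.
Extension rate ≈ 7.3 / 28 = 0.26 mm/year.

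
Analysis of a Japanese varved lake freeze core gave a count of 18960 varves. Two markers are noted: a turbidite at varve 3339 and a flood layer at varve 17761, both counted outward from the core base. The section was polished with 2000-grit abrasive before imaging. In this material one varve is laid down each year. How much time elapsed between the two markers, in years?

Separation: 17761 − 3339 = 14422 varves.
At one varve per year, 14422 years elapsed between them.

14422 years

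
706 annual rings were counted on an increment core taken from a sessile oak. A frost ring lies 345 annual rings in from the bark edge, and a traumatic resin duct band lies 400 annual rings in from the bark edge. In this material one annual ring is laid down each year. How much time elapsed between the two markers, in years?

The two markers are separated by 400 − 345 = 55 annual rings.
At one annual ring per year, 55 years elapsed between them.

55 years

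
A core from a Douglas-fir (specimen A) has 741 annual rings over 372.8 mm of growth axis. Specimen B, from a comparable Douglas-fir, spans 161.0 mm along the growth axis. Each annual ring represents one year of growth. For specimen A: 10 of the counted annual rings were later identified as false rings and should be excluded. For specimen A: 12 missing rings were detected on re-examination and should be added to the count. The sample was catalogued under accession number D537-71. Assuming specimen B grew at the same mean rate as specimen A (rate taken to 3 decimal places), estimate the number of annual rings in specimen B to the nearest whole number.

Specimen A: true annual ring count = 741 − 10 + 12 = 743.
A: Extension rate ≈ 372.8 / 743 = 0.502 mm per year.
Specimen B: 161.0 mm / 0.502 mm per year = 320.72 years ≈ 321 annual rings.

321 annual rings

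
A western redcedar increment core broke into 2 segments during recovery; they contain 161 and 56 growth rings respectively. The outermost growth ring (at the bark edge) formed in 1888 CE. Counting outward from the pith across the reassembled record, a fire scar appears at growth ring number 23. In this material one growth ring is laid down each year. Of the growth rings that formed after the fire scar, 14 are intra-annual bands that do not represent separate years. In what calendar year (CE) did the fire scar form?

Total growth rings = 161 + 56 = 217.
The fire scar sits at growth ring 23 from the pith, so 217 − 23 = 194 growth rings formed after it.
Excluding 14 false growth rings: 194 − 14 = 180.
Counting back 180 years from 1888 CE places the fire scar in 1888 − 180 = 1708 CE.

1708 CE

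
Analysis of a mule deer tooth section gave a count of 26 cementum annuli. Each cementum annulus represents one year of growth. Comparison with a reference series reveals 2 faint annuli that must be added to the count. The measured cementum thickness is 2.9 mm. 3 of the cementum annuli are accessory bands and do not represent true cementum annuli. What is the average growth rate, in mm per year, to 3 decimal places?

True cementum annulus count = 26 − 3 + 2 = 25.
Mean rate = 2.9 mm / 25 years ≈ 0.116 mm per year.

0.116 mm per year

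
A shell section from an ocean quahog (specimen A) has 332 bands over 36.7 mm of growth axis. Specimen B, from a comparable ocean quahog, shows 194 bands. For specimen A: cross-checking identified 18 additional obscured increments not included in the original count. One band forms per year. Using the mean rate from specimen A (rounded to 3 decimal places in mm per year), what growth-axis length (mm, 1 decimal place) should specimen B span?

20.4 mm

Specimen A: correcting the raw count gives 332 + 18 = 350 true bands.
A: Mean rate = 36.7 mm / 350 years ≈ 0.105 mm/year.
B's length ≈ 0.105 × 194 = 20.4 mm.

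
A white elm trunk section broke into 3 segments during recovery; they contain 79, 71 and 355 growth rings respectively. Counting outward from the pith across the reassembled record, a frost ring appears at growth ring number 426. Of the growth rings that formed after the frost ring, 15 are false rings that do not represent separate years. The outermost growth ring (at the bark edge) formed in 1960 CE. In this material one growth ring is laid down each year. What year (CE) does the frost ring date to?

Total growth rings = 79 + 71 + 355 = 505.
The frost ring sits at growth ring 426 from the pith, so 505 − 426 = 79 growth rings formed after it.
Removing the 15 false growth rings leaves 79 − 15 = 64 true growth rings beyond the frost ring.
1960 − 64 = 1896 CE.

1896 CE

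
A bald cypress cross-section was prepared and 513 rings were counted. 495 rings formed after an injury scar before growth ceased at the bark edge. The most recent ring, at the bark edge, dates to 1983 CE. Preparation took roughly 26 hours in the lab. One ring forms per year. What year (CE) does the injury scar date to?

1488 CE

495 rings formed after the injury scar.
1983 − 495 = 1488 CE.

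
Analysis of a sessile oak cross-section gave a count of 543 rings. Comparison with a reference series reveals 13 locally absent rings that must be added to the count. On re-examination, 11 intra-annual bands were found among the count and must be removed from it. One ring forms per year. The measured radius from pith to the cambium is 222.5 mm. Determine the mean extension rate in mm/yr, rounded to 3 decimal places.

Adjusted count: 543 − 11 + 13 = 545 rings.
Extension rate ≈ 222.5 / 545 = 0.408 mm/yr.

0.408 mm/yr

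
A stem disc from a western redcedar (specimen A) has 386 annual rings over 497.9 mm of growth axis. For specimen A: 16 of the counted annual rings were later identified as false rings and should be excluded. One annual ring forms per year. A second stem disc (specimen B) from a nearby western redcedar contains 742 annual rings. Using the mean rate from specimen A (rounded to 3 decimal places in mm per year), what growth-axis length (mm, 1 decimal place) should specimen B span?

Specimen A: true annual ring count = 386 − 16 = 370.
A: Extension rate ≈ 497.9 / 370 = 1.346 mm/year.
B's length ≈ 1.346 × 742 = 998.7 mm.

998.7 mm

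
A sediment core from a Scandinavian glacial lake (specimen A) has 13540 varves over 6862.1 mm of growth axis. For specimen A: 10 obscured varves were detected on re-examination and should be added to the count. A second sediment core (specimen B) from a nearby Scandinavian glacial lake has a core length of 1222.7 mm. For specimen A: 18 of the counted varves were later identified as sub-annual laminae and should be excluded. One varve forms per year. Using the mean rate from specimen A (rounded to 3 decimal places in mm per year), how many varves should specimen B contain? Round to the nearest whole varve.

Specimen A: true varve count = 13540 − 18 + 10 = 13532.
A: Extension rate ≈ 6862.1 / 13532 = 0.507 mm/yr.
B spans 1222.7 / 0.507 = 2411.64 years ≈ 2412 varves.

2412 varves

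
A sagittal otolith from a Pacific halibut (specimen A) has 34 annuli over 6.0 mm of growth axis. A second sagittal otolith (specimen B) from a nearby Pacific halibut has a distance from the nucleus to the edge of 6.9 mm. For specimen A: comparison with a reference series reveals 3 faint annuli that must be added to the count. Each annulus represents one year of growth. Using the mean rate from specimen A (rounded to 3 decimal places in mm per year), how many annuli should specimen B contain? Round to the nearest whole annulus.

43 annuli

Specimen A: adjusted count: 34 + 3 = 37 annuli.
A: 6.0 mm over 37 years gives 6.0 / 37 ≈ 0.162 mm per year.
For B, 6.9 / 0.162 = 42.59 years ≈ 43 annuli.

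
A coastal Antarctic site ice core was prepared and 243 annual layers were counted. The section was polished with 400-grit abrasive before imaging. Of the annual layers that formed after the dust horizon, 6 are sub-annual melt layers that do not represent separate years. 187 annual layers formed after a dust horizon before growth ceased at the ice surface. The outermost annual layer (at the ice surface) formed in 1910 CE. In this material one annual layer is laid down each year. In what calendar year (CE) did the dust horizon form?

187 annual layers post-date the dust horizon.
187 − 6 false = 181 true annual layers after the dust horizon.
The annual layer at the ice surface is 1910 CE, so the dust horizon dates to 1910 − 181 = 1729 CE.

1729 CE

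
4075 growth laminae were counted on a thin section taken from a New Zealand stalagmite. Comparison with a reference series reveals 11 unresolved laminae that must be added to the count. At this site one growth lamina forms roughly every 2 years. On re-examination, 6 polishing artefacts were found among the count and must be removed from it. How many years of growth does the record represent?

8160 years

Adjusted count: 4075 − 6 + 11 = 4080 growth laminae.
Multiplying by 2 years per growth lamina: 4080 × 2 = 8160 years.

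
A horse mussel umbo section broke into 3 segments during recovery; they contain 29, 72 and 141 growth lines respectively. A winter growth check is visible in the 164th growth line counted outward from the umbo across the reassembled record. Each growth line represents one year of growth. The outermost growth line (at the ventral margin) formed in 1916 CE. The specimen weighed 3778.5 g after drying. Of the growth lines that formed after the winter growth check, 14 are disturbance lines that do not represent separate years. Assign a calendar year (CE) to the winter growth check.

Total growth lines = 29 + 72 + 141 = 242.
Between growth line 164 and the ventral margin there are 242 − 164 = 78 growth lines.
Removing the 14 false growth lines leaves 78 − 14 = 64 true growth lines beyond the winter growth check.
1916 − 64 = 1852 CE.

1852 CE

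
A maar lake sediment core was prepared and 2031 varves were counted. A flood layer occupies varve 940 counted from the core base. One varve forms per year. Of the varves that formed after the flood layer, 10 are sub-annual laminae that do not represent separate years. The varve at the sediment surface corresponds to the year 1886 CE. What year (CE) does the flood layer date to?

805 CE

The flood layer sits at varve 940 from the core base, so 2031 − 940 = 1091 varves formed after it.
Excluding 10 false varves: 1091 − 10 = 1081.
Counting back 1081 years from 1886 CE places the flood layer in 1886 − 1081 = 805 CE.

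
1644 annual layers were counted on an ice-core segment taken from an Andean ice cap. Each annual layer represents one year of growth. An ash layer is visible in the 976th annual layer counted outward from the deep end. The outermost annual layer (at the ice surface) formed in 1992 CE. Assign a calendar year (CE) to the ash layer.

1324 CE

1644 − 976 = 668 annual layers lie beyond the ash layer toward the ice surface.
1992 − 668 = 1324 CE.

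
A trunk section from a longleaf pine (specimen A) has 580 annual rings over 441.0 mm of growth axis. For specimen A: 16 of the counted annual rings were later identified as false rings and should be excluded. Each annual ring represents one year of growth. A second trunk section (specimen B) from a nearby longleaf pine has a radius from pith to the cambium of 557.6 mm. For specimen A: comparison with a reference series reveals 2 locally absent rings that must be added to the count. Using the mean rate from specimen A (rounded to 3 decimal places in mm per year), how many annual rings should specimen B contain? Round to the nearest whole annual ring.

716 annual rings

Specimen A: adjusted count: 580 − 16 + 2 = 566 annual rings.
A: 441.0 mm over 566 years gives 441.0 / 566 ≈ 0.779 mm/year.
Specimen B: 557.6 mm / 0.779 mm per year = 715.79 years ≈ 716 annual rings.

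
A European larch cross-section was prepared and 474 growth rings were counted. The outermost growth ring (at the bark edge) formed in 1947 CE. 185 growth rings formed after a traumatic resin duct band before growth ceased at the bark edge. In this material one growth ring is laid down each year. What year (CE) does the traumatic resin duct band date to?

185 growth rings post-date the traumatic resin duct band.
The growth ring at the bark edge is 1947 CE, so the traumatic resin duct band dates to 1947 − 185 = 1762 CE.

1762 CE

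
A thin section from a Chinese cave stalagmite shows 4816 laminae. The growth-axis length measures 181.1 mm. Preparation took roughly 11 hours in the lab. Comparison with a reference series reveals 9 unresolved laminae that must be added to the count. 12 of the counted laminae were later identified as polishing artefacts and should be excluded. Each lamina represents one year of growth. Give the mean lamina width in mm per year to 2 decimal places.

Correcting the raw count gives 4816 − 12 + 9 = 4813 true laminae.
Extension rate ≈ 181.1 / 4813 = 0.04 mm per year.

0.04 mm per year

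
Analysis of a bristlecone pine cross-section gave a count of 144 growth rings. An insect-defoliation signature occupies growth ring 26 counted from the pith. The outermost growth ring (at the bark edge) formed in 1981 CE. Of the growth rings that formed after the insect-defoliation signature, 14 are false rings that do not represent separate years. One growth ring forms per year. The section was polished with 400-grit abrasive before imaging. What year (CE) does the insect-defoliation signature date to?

Between growth ring 26 and the bark edge there are 144 − 26 = 118 growth rings.
Removing the 14 false growth rings leaves 118 − 14 = 104 true growth rings beyond the insect-defoliation signature.
The growth ring at the bark edge is 1981 CE, so the insect-defoliation signature dates to 1981 − 104 = 1877 CE.

1877 CE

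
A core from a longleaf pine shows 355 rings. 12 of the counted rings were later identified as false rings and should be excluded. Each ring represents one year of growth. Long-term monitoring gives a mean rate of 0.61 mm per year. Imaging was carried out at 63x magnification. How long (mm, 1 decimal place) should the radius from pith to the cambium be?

209.2 mm

Adjusted count: 355 − 12 = 343 rings.
343 years at 0.61 mm/year gives 0.61 × 343 = 209.2 mm.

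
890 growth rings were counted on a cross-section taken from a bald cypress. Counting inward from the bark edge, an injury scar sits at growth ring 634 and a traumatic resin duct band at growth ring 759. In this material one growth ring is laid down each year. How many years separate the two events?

125 years

The two markers are separated by 759 − 634 = 125 growth rings.
At one growth ring per year, 125 years elapsed between them.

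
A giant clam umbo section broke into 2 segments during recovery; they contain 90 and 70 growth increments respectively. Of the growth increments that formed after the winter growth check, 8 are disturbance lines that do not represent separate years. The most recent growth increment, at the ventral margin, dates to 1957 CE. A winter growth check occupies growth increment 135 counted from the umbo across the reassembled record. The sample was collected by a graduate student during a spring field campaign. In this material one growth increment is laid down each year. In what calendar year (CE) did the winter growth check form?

Total growth increments = 90 + 70 = 160.
The winter growth check sits at growth increment 135 from the umbo, so 160 − 135 = 25 growth increments formed after it.
25 − 8 false = 17 true growth increments after the winter growth check.
1957 − 17 = 1940 CE.

1940 CE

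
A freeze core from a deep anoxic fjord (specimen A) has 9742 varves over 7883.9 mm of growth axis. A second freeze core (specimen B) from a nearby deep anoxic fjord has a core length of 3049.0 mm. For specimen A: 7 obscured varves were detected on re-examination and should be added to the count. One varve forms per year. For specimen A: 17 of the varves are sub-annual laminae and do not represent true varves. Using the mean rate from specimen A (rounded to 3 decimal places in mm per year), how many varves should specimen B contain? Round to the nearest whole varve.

3764 varves

Specimen A: adjusted count: 9742 − 17 + 7 = 9732 varves.
A: Extension rate ≈ 7883.9 / 9732 = 0.810 mm/yr.
B spans 3049.0 / 0.810 = 3764.20 years ≈ 3764 varves.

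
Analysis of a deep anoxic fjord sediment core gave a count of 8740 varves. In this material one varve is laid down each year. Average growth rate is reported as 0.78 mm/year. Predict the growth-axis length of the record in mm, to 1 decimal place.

The record spans 8740 years at 0.78 mm per year.
Length ≈ 0.78 × 8740 = 6817.2 mm.

6817.2 mm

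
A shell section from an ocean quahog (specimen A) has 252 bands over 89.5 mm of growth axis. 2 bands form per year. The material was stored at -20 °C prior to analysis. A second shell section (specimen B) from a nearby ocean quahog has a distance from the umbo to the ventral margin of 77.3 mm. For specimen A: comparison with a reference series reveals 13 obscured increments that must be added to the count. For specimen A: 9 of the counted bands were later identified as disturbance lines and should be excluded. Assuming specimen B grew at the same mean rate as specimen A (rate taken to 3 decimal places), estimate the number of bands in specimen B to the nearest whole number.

221 bands

Specimen A: correcting the raw count gives 252 − 9 + 13 = 256 true bands.
Specimen A: dividing by 2 bands per year: 256 / 2 = 128 years.
A: Mean rate = 89.5 mm / 128 years ≈ 0.699 mm per year.
B spans 77.3 / 0.699 = 110.59 years; at 2 bands per year that is 110.59 × 2 ≈ 221 bands.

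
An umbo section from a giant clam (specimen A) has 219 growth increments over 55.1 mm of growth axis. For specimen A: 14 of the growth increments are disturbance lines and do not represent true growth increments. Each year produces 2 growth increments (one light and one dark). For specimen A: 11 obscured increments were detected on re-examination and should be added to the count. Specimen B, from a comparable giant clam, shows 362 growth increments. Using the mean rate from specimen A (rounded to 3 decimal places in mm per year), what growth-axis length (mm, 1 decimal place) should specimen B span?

92.3 mm

Specimen A: adjusted count: 219 − 14 + 11 = 216 growth increments.
Specimen A: 216 growth increments at 2 per year is 216 / 2 = 108 years.
A: Extension rate ≈ 55.1 / 108 = 0.510 mm/yr.
Specimen B: 362 growth increments at 2 per year is 362 / 2 = 181 years. Length of B = 0.510 × 181 = 92.3 mm.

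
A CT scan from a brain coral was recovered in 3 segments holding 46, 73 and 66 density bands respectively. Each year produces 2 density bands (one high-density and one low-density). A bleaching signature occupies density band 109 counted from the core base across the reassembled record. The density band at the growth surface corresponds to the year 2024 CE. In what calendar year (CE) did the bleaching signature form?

1986 CE

Total density bands = 46 + 73 + 66 = 185.
The bleaching signature sits at density band 109 from the core base, so 185 − 109 = 76 density bands formed after it.
With 2 density bands per year, 76 / 2 = 38 years.
2024 − 38 = 1986 CE.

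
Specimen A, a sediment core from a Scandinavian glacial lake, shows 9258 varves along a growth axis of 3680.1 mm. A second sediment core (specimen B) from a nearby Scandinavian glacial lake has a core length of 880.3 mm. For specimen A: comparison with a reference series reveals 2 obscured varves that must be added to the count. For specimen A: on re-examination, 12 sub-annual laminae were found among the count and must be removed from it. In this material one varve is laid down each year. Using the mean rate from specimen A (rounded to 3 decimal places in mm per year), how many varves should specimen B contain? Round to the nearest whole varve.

2212 varves

Specimen A: after corrections the count is 9258 − 12 + 2 = 9248 varves.
A: Extension rate ≈ 3680.1 / 9248 = 0.398 mm/yr.
Specimen B: 880.3 mm / 0.398 mm per year = 2211.81 years ≈ 2212 varves.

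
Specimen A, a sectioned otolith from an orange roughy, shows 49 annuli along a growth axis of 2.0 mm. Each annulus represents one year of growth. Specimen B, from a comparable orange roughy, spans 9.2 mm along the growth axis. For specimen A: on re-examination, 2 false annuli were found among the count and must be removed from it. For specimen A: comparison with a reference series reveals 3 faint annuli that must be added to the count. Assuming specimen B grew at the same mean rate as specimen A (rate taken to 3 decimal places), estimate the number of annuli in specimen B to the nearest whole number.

Specimen A: true annulus count = 49 − 2 + 3 = 50.
A: 2.0 mm over 50 years gives 2.0 / 50 ≈ 0.040 mm/yr.
For B, 9.2 / 0.040 = 230.00 years ≈ 230 annuli.

230 annuli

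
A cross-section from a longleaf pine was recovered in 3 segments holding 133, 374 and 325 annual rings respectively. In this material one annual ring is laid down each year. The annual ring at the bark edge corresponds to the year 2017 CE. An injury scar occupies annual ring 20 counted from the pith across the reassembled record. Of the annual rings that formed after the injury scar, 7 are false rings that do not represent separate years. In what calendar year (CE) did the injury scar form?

1212 CE

Total annual rings = 133 + 374 + 325 = 832.
832 − 20 = 812 annual rings lie beyond the injury scar toward the bark edge.
Excluding 7 false annual rings: 812 − 7 = 805.
2017 − 805 = 1212 CE.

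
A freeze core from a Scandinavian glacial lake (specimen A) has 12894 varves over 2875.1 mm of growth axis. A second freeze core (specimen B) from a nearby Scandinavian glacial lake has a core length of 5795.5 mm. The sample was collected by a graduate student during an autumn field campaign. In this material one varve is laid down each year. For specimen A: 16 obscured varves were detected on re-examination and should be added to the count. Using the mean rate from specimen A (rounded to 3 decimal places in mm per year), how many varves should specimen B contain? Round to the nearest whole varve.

Specimen A: correcting the raw count gives 12894 + 16 = 12910 true varves.
A: Mean rate = 2875.1 mm / 12910 years ≈ 0.223 mm/year.
B spans 5795.5 / 0.223 = 25988.79 years ≈ 25989 varves.

25989 varves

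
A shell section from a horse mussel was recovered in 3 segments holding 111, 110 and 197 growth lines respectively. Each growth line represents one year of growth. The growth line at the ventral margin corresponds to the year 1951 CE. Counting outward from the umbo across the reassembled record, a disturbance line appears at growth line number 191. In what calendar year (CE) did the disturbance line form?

Total growth lines = 111 + 110 + 197 = 418.
418 − 191 = 227 growth lines lie beyond the disturbance line toward the ventral margin.
1951 − 227 = 1724 CE.

1724 CE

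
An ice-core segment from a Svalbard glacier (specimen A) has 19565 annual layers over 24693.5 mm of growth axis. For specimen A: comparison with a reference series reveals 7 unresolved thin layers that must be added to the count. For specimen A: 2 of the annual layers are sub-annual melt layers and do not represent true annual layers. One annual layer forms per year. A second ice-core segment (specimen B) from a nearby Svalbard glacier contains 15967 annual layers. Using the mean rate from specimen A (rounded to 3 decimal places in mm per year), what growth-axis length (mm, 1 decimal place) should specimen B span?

20150.4 mm

Specimen A: true annual layer count = 19565 − 2 + 7 = 19570.
A: Extension rate ≈ 24693.5 / 19570 = 1.262 mm per year.
Length of B = 1.262 × 15967 = 20150.4 mm.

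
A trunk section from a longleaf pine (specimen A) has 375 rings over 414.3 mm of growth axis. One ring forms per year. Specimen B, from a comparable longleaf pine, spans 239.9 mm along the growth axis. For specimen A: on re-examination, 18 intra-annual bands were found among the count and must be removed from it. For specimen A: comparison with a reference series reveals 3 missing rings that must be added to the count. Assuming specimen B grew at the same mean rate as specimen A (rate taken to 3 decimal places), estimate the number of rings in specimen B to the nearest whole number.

Specimen A: correcting the raw count gives 375 − 18 + 3 = 360 true rings.
A: 414.3 mm over 360 years gives 414.3 / 360 ≈ 1.151 mm/yr.
For B, 239.9 / 1.151 = 208.43 years ≈ 208 rings.

208 rings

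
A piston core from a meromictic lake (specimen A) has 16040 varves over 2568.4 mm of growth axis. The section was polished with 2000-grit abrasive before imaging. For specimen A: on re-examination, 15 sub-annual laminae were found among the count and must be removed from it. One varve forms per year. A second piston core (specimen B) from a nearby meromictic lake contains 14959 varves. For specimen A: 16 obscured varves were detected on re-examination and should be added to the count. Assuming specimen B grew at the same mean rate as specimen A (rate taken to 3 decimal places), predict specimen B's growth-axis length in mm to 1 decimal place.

Specimen A: after corrections the count is 16040 − 15 + 16 = 16041 varves.
A: Extension rate ≈ 2568.4 / 16041 = 0.160 mm/year.
B's length ≈ 0.160 × 14959 = 2393.4 mm.

2393.4 mm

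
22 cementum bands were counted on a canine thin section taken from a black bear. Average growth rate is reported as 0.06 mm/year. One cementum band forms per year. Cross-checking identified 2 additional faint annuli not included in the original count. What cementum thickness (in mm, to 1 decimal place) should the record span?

1.4 mm

Correcting the raw count gives 22 + 2 = 24 true cementum bands.
24 years at 0.06 mm/year gives 0.06 × 24 = 1.4 mm.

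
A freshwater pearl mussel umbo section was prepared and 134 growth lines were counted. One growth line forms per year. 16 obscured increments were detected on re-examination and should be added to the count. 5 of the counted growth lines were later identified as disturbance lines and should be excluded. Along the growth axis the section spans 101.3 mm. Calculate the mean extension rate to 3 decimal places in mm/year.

Adjusted count: 134 − 5 + 16 = 145 growth lines.
Extension rate ≈ 101.3 / 145 = 0.699 mm/year.

0.699 mm/year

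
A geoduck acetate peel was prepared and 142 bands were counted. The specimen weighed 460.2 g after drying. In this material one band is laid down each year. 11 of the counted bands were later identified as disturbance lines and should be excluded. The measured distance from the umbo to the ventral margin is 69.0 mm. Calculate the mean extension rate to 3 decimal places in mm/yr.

0.527 mm/yr

True band count = 142 − 11 = 131.
Mean rate = 69.0 mm / 131 years ≈ 0.527 mm/yr.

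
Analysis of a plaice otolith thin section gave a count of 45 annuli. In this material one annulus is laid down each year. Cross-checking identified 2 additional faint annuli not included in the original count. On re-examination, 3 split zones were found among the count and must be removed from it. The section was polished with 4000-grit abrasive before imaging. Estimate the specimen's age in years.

44 years

After corrections the count is 45 − 3 + 2 = 44 annuli.
With a one-to-one annulus periodicity this is 44 years.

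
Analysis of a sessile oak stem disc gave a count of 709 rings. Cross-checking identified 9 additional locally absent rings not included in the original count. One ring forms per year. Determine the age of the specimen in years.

True ring count = 709 + 9 = 718.
One ring per year makes the duration 718 years.

718 years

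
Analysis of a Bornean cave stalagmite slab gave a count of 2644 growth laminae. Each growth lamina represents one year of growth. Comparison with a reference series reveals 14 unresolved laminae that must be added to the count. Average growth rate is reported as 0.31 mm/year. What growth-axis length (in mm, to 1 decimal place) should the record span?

After corrections the count is 2644 + 14 = 2658 growth laminae.
2658 years at 0.31 mm/year gives 0.31 × 2658 = 824.0 mm.

824.0 mm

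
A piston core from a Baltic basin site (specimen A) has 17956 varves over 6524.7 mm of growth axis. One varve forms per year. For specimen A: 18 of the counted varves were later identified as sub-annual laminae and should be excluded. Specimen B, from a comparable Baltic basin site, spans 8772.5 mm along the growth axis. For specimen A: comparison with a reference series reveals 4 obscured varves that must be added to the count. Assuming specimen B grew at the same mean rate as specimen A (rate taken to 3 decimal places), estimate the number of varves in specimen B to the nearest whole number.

Specimen A: adjusted count: 17956 − 18 + 4 = 17942 varves.
A: Extension rate ≈ 6524.7 / 17942 = 0.364 mm/year.
B spans 8772.5 / 0.364 = 24100.27 years ≈ 24100 varves.

24100 varves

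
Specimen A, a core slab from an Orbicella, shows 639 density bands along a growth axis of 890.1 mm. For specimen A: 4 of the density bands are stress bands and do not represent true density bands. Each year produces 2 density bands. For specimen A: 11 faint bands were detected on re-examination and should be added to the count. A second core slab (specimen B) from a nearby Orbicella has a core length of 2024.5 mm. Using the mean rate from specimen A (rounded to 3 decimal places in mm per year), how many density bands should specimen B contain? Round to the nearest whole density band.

Specimen A: after corrections the count is 639 − 4 + 11 = 646 density bands.
Specimen A: 646 density bands at 2 per year is 646 / 2 = 323 years.
A: 890.1 mm over 323 years gives 890.1 / 323 ≈ 2.756 mm/year.
Specimen B: 2024.5 mm / 2.756 mm per year = 734.58 years; at 2 density bands per year that is 734.58 × 2 ≈ 1469 density bands.

1469 density bands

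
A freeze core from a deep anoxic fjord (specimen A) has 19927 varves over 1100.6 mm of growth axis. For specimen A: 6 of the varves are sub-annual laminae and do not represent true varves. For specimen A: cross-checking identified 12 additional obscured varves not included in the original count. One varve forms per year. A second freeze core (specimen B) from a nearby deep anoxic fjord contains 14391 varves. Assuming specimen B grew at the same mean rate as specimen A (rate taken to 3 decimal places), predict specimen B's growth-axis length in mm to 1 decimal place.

791.5 mm

Specimen A: adjusted count: 19927 − 6 + 12 = 19933 varves.
A: Extension rate ≈ 1100.6 / 19933 = 0.055 mm per year.
For B, 0.055 mm/year × 14391 years = 791.5 mm.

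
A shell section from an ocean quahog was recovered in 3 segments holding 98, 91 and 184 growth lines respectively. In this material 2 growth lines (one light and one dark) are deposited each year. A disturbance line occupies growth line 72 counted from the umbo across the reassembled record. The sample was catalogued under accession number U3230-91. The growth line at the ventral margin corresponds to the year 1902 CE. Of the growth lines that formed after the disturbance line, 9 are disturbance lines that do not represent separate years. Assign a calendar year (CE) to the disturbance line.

Total growth lines = 98 + 91 + 184 = 373.
Between growth line 72 and the ventral margin there are 373 − 72 = 301 growth lines.
Removing the 9 false growth lines leaves 301 − 9 = 292 true growth lines beyond the disturbance line.
292 growth lines at 2 per year is 292 / 2 = 146 years.
1902 − 146 = 1756 CE.

1756 CE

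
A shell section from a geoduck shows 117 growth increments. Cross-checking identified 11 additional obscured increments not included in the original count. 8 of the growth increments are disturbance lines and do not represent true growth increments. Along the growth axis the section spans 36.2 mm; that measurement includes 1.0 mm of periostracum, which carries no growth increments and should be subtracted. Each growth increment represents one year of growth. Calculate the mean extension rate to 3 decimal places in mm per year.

After corrections the count is 117 − 8 + 11 = 120 growth increments.
Net length = 36.2 − 1.0 = 35.2 mm.
Extension rate ≈ 35.2 / 120 = 0.293 mm per year.

0.293 mm per year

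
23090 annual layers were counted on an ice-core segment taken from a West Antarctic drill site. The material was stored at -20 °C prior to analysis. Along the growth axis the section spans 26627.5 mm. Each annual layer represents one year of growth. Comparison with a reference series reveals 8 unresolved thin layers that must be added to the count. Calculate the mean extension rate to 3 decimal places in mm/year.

1.153 mm/year

Adjusted count: 23090 + 8 = 23098 annual layers.
Extension rate ≈ 26627.5 / 23098 = 1.153 mm/year.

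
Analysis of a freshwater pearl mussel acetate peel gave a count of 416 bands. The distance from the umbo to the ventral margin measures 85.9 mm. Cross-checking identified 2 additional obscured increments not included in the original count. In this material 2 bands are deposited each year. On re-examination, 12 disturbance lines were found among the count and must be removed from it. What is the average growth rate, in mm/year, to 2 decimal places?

Correcting the raw count gives 416 − 12 + 2 = 406 true bands.
Dividing by 2 bands per year: 406 / 2 = 203 years.
85.9 mm over 203 years gives 85.9 / 203 ≈ 0.42 mm/year.

0.42 mm/year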